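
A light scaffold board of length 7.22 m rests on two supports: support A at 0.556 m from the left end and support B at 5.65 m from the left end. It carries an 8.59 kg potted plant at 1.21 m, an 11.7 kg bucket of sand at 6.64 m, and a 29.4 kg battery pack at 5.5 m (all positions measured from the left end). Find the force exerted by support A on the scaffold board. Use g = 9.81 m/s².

R_A ≈ 59.6 N

Sum moments about support B (its reaction then has zero moment arm).
Potted plant: 8.59 × 9.81 = 84.27 N down at 1.21 m → arm 4.44 m, τ = 84.27 × 4.44 = 374.2 N·m counterclockwise.
Bucket of sand: 11.7 × 9.81 = 114.8 N down at 6.64 m → arm 0.99 m, τ = 114.8 × 0.99 = 113.7 N·m clockwise.
Battery pack: 29.4 × 9.81 = 288.4 N down at 5.5 m → arm 0.15 m, τ = 288.4 × 0.15 = 43.26 N·m counterclockwise.
Net load moment about support B = 303.8 N·m counterclockwise.
Reaction R at support A is upward at 0.556 m, arm 5.094 m → moment R × 5.094 clockwise.
Balancing moments: R × 5.094 = 303.8, giving R = 59.6 N.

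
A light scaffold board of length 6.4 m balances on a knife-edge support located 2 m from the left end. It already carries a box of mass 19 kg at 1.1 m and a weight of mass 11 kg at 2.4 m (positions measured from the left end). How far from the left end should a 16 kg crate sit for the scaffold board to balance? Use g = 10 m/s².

Choose the knife-edge support (at 2 m from the left end) as the axis so the support reaction has zero arm there.
Box: 19 × 10 = 190 N down at 1.1 m → arm 0.9 m, τ = 190 × 0.9 = 171 N·m counterclockwise.
Weight: 11 × 10 = 110 N down at 2.4 m → arm 0.4 m, τ = 110 × 0.4 = 44 N·m clockwise.
Net moment of existing loads = 127 N·m counterclockwise.
The crate weighs 16 × 10 = 160 N and must supply an equal clockwise moment, so its lever arm about the knife-edge support is 127 / 160 = 0.794 m.
That puts it at 2 + 0.794 = 2.79 m from the left end.

x ≈ 2.79 m from the left end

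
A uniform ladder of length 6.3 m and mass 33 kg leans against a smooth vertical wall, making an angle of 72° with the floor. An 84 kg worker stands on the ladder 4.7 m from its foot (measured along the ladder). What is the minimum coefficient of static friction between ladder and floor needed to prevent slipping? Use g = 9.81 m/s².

Taking torques about the foot of the ladder:
Ladder weight 33×9.81 = 323.7 N acts at 3.15 m along the ladder; its horizontal arm is 3.15·cos72° = 0.9734 m → τ = 315.1 N·m clockwise.
Worker: 84×9.81 = 824 N at 4.7 m → arm 1.452 m → τ = 1196 N·m clockwise.
Wall normal N acts horizontally at the top; its moment arm is the height L sinθ = 6.3·sin72° = 5.992 m, counterclockwise.
Setting net torque to zero: N × 5.992 = 1511 → N = 252.2 N.
ΣFx = 0 ⇒ f = N_wall = 252.2 N. ΣFy = 0 ⇒ N_floor = 1148 N.
μ_min = f / N_floor = 252.2 / 1148 = 0.22.

μ_min ≈ 0.22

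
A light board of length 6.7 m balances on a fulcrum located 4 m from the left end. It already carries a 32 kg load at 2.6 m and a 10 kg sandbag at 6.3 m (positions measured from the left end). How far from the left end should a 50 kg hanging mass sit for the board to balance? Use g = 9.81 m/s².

About the fulcrum (at 4 m from the left end):
Load: 32 × 9.81 = 313.9 N down at 2.6 m → arm 1.4 m, τ = 313.9 × 1.4 = 439.5 N·m counterclockwise.
Sandbag: 10 × 9.81 = 98.1 N down at 6.3 m → arm 2.3 m, τ = 98.1 × 2.3 = 225.6 N·m clockwise.
Net moment of existing loads = 213.9 N·m counterclockwise.
The hanging mass weighs 50 × 9.81 = 490.5 N and must supply an equal clockwise moment, so its lever arm about the fulcrum is 213.9 / 490.5 = 0.436 m.
That puts it at 4 + 0.436 = 4.44 m from the left end.

x ≈ 4.44 m from the left end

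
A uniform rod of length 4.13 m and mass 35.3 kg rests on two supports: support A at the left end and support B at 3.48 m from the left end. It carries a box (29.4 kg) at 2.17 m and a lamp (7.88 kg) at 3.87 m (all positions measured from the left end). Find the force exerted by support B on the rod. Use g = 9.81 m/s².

Take moments about support A.
Beam weight: 35.3 × 9.81 = 346.3 N down at 2.065 m → arm 2.065 m, τ = 346.3 × 2.065 = 715.1 N·m clockwise.
Box: 29.4 × 9.81 = 288.4 N down at 2.17 m → arm 2.17 m, τ = 288.4 × 2.17 = 625.8 N·m clockwise.
Lamp: 7.88 × 9.81 = 77.3 N down at 3.87 m → arm 3.87 m, τ = 77.3 × 3.87 = 299.2 N·m clockwise.
Net load moment about support A = 1640 N·m clockwise.
Reaction R at support B is upward at 3.48 m, arm 3.48 m → moment R × 3.48 counterclockwise.
Setting net torque to zero: R × 3.48 = 1640 → R = 471 N.

R_B ≈ 471 N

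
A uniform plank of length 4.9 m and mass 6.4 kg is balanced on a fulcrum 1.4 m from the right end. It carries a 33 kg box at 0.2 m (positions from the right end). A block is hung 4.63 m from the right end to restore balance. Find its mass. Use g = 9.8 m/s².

Choose the fulcrum (at 1.4 m from the right end) as the axis so the support reaction has zero arm there.
Beam weight: 6.4 × 9.8 = 62.72 N down at 2.45 m → arm 1.05 m, τ = 62.72 × 1.05 = 65.86 N·m counterclockwise.
Box: 33 × 9.8 = 323.4 N down at 0.2 m → arm 1.2 m, τ = 323.4 × 1.2 = 388.1 N·m clockwise.
Net moment of known loads = 322.2 N·m clockwise.
An unknown mass m at 4.63 m has arm 3.23 m; its moment is m·g·3.23 counterclockwise.
For rotational equilibrium, m × 9.8 × 3.23 = 322.2, so m = 322.2 / (9.8 × 3.23) = 10.2 kg.

m ≈ 10.2 kg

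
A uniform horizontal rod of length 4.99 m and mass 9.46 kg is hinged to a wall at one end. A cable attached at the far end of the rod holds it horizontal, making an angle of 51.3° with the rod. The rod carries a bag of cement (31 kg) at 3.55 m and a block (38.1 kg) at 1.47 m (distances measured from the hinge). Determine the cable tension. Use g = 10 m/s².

Take moments about the hinge.
Beam weight: 9.46 × 10 = 94.6 N down at 2.495 m → arm 2.495 m, τ = 94.6 × 2.495 = 236 N·m clockwise.
Bag of cement: 31 × 10 = 310 N down at 3.55 m → arm 3.55 m, τ = 310 × 3.55 = 1100 N·m clockwise.
Block: 38.1 × 10 = 381 N down at 1.47 m → arm 1.47 m, τ = 381 × 1.47 = 560.1 N·m clockwise.
Total clockwise load moment = 1896 N·m.
The cable tension T acts at 4.99 m; only its component perpendicular to the rod, T sinθ, produces torque. sin 51.3° = 0.7804.
Στ = 0 ⇒ T × 4.99 × 0.7804 = 1896 ⇒ T = 1896 / 3.894 = 487 N.

T ≈ 487 N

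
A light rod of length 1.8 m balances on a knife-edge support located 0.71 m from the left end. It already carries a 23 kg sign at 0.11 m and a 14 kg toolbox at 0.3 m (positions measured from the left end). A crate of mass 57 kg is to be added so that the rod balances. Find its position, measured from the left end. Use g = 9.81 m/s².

x ≈ 1.05 m from the left end

Sum moments about the knife-edge support (at 0.71 m from the left end) (the support reaction has zero arm there).
Sign: 23 × 9.81 = 225.6 N down at 0.11 m → arm 0.6 m, τ = 225.6 × 0.6 = 135.4 N·m counterclockwise.
Toolbox: 14 × 9.81 = 137.3 N down at 0.3 m → arm 0.41 m, τ = 137.3 × 0.41 = 56.29 N·m counterclockwise.
Net moment of existing loads = 191.7 N·m counterclockwise.
The crate weighs 57 × 9.81 = 559.2 N and must supply an equal clockwise moment, so its lever arm about the knife-edge support is 191.7 / 559.2 = 0.343 m.
That puts it at 0.71 + 0.343 = 1.05 m from the left end.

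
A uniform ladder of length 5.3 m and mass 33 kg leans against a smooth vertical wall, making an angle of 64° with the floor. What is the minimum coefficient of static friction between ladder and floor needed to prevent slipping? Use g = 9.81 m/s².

μ_min ≈ 0.244

Choose the foot of the ladder as the axis so the floor normal and friction both act there and drop out.
Ladder weight 33×9.81 = 323.7 N acts at 2.65 m along the ladder; its horizontal arm is 2.65·cos64° = 1.162 m → τ = 376.1 N·m clockwise.
Wall normal N acts horizontally at the top; its moment arm is the height L sinθ = 5.3·sin64° = 4.764 m, counterclockwise.
Setting net torque to zero: N × 4.764 = 376.1 → N = 78.95 N.
ΣFx = 0 ⇒ f = N_wall = 78.95 N. ΣFy = 0 ⇒ N_floor = 323.7 N.
μ_min = f / N_floor = 78.95 / 323.7 = 0.244.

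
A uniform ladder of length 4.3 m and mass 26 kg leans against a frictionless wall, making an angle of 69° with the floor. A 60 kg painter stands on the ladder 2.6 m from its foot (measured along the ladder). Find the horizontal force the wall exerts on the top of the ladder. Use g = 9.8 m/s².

Sum moments about the foot of the ladder (the floor normal and friction both act there and drop out).
Ladder weight 26×9.8 = 254.8 N acts at 2.15 m along the ladder; its horizontal arm is 2.15·cos69° = 0.7705 m → τ = 196.3 N·m clockwise.
Painter: 60×9.8 = 588 N at 2.6 m → arm 0.9318 m → τ = 547.9 N·m clockwise.
Wall normal N acts horizontally at the top; its moment arm is the height L sinθ = 4.3·sin69° = 4.014 m, counterclockwise.
Balancing moments: N × 4.014 = 744.2, giving N = 185 N.

N_wall ≈ 185 N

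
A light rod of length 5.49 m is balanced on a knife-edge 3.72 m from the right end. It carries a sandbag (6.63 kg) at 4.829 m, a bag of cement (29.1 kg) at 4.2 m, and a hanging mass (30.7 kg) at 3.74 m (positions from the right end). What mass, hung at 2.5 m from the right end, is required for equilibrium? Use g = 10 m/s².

About the knife-edge (at 3.72 m from the right end):
Sandbag: 6.63 × 10 = 66.3 N down at 4.829 m → arm 1.109 m, τ = 66.3 × 1.109 = 73.53 N·m counterclockwise.
Bag of cement: 29.1 × 10 = 291 N down at 4.2 m → arm 0.48 m, τ = 291 × 0.48 = 139.7 N·m counterclockwise.
Hanging mass: 30.7 × 10 = 307 N down at 3.74 m → arm 0.02 m, τ = 307 × 0.02 = 6.14 N·m counterclockwise.
Net moment of known loads = 219.4 N·m counterclockwise.
An unknown mass m at 2.5 m has arm 1.22 m; its moment is m·g·1.22 clockwise.
Στ = 0 ⇒ m × 10 × 1.22 = 219.4 ⇒ m = 219.4 / (10 × 1.22) = 18 kg.

m ≈ 18 kg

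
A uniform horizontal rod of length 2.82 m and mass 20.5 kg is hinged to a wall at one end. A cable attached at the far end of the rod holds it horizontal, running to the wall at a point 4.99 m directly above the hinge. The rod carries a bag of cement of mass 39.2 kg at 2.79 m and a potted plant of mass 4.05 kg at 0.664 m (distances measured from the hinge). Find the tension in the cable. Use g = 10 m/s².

T ≈ 574 N

Take moments about the hinge.
Beam weight: 20.5 × 10 = 205 N down at 1.41 m → arm 1.41 m, τ = 205 × 1.41 = 289.1 N·m clockwise.
Bag of cement: 39.2 × 10 = 392 N down at 2.79 m → arm 2.79 m, τ = 392 × 2.79 = 1094 N·m clockwise.
Potted plant: 4.05 × 10 = 40.5 N down at 0.664 m → arm 0.664 m, τ = 40.5 × 0.664 = 26.89 N·m clockwise.
Total clockwise load moment = 1410 N·m.
The cable tension T acts at 2.82 m; only its component perpendicular to the rod, T sinθ, produces torque. sinθ = h/√(h²+d²) = 4.99/√(4.99²+2.82²) = 0.8706.
Στ = 0 ⇒ T × 2.82 × 0.8706 = 1410 ⇒ T = 1410 / 2.455 = 574 N.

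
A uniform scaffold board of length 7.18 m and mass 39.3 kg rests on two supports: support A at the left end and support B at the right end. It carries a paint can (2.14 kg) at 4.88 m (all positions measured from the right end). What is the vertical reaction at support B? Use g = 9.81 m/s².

Taking torques about support A:
Beam weight: 39.3 × 9.81 = 385.5 N down at 3.59 m → arm 3.59 m, τ = 385.5 × 3.59 = 1384 N·m clockwise.
Paint can: 2.14 × 9.81 = 20.99 N down at 4.88 m → arm 2.3 m, τ = 20.99 × 2.3 = 48.28 N·m clockwise.
Net load moment about support A = 1432 N·m clockwise.
Reaction R at support B is upward at 0 m, arm 7.18 m → moment R × 7.18 counterclockwise.
For rotational equilibrium, R × 7.18 = 1432, so R = 199 N.

R_B ≈ 199 N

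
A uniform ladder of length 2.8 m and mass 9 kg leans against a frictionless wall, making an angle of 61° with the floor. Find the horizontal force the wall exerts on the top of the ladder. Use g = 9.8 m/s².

N_wall ≈ 24.4 N

Sum moments about the foot of the ladder (the floor normal and friction both act there and drop out).
Ladder weight 9×9.8 = 88.2 N acts at 1.4 m along the ladder; its horizontal arm is 1.4·cos61° = 0.6787 m → τ = 59.86 N·m clockwise.
Wall normal N acts horizontally at the top; its moment arm is the height L sinθ = 2.8·sin61° = 2.449 m, counterclockwise.
Balancing moments: N × 2.449 = 59.86, giving N = 24.4 N.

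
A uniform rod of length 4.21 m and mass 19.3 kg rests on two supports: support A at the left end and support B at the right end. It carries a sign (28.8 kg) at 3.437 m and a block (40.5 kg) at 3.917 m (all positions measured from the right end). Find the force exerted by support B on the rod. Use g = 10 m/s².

R_B ≈ 178 N

About support A:
Beam weight: 19.3 × 10 = 193 N down at 2.105 m → arm 2.105 m, τ = 193 × 2.105 = 406.3 N·m clockwise.
Sign: 28.8 × 10 = 288 N down at 3.437 m → arm 0.773 m, τ = 288 × 0.773 = 222.6 N·m clockwise.
Block: 40.5 × 10 = 405 N down at 3.917 m → arm 0.293 m, τ = 405 × 0.293 = 118.7 N·m clockwise.
Net load moment about support A = 747.6 N·m clockwise.
Reaction R at support B is upward at 0 m, arm 4.21 m → moment R × 4.21 counterclockwise.
For rotational equilibrium, R × 4.21 = 747.6, so R = 178 N.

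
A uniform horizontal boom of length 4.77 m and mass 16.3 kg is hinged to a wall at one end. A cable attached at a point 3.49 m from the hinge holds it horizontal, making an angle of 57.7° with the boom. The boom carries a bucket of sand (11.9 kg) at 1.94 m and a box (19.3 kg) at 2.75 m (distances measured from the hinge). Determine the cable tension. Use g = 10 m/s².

T ≈ 390 N

About the hinge:
Beam weight: 16.3 × 10 = 163 N down at 2.385 m → arm 2.385 m, τ = 163 × 2.385 = 388.8 N·m clockwise.
Bucket of sand: 11.9 × 10 = 119 N down at 1.94 m → arm 1.94 m, τ = 119 × 1.94 = 230.9 N·m clockwise.
Box: 19.3 × 10 = 193 N down at 2.75 m → arm 2.75 m, τ = 193 × 2.75 = 530.8 N·m clockwise.
Total clockwise load moment = 1150 N·m.
The cable tension T acts at 3.49 m; only its component perpendicular to the boom, T sinθ, produces torque. sin 57.7° = 0.8453.
Στ = 0 ⇒ T × 3.49 × 0.8453 = 1150 ⇒ T = 1150 / 2.95 = 390 N.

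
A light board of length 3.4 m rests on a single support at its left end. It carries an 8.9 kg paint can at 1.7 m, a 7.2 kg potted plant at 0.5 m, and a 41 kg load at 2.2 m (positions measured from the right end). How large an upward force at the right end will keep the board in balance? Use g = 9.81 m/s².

About the left end:
Paint can: 8.9 × 9.81 = 87.31 N down at 1.7 m → arm 1.7 m, τ = 87.31 × 1.7 = 148.4 N·m clockwise.
Potted plant: 7.2 × 9.81 = 70.63 N down at 0.5 m → arm 2.9 m, τ = 70.63 × 2.9 = 204.8 N·m clockwise.
Load: 41 × 9.81 = 402.2 N down at 2.2 m → arm 1.2 m, τ = 402.2 × 1.2 = 482.6 N·m clockwise.
Net moment of the loads = 835.8 N·m clockwise.
The upward force F acts at the right end, arm 3.4 m, giving F × 3.4 counterclockwise.
For rotational equilibrium, F × 3.4 = 835.8, so F = 835.8 / 3.4 = 246 N.

F ≈ 246 N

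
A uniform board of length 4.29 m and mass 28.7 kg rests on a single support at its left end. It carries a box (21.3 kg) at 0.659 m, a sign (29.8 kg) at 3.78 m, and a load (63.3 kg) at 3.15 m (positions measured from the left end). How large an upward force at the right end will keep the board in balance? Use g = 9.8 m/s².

About the left end:
Beam weight: 28.7 × 9.8 = 281.3 N down at 2.145 m → arm 2.145 m, τ = 281.3 × 2.145 = 603.4 N·m clockwise.
Box: 21.3 × 9.8 = 208.7 N down at 0.659 m → arm 0.659 m, τ = 208.7 × 0.659 = 137.5 N·m clockwise.
Sign: 29.8 × 9.8 = 292 N down at 3.78 m → arm 3.78 m, τ = 292 × 3.78 = 1104 N·m clockwise.
Load: 63.3 × 9.8 = 620.3 N down at 3.15 m → arm 3.15 m, τ = 620.3 × 3.15 = 1954 N·m clockwise.
Net moment of the loads = 3799 N·m clockwise.
The upward force F acts at the right end, arm 4.29 m, giving F × 4.29 counterclockwise.
Setting net torque to zero: F × 4.29 = 3799 → F = 3799 / 4.29 = 886 N.

F ≈ 886 N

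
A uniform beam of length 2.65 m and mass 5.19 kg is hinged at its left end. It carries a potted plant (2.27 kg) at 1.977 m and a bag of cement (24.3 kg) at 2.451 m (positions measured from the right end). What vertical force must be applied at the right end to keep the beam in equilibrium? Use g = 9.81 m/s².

F ≈ 49 N

Take moments about the left end.
Beam weight: 5.19 × 9.81 = 50.91 N down at 1.325 m → arm 1.325 m, τ = 50.91 × 1.325 = 67.46 N·m clockwise.
Potted plant: 2.27 × 9.81 = 22.27 N down at 1.977 m → arm 0.673 m, τ = 22.27 × 0.673 = 14.99 N·m clockwise.
Bag of cement: 24.3 × 9.81 = 238.4 N down at 2.451 m → arm 0.199 m, τ = 238.4 × 0.199 = 47.44 N·m clockwise.
Net moment of the loads = 129.9 N·m clockwise.
The upward force F acts at the right end, arm 2.65 m, giving F × 2.65 counterclockwise.
For rotational equilibrium, F × 2.65 = 129.9, so F = 129.9 / 2.65 = 49 N.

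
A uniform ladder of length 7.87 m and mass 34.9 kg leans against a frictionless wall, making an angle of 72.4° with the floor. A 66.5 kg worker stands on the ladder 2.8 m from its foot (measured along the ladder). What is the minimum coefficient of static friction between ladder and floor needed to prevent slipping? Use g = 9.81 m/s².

μ_min ≈ 0.129

Taking torques about the foot of the ladder:
Ladder weight 34.9×9.81 = 342.4 N acts at 3.935 m along the ladder; its horizontal arm is 3.935·cos72.4° = 1.19 m → τ = 407.5 N·m clockwise.
Worker: 66.5×9.81 = 652.4 N at 2.8 m → arm 0.8466 m → τ = 552.3 N·m clockwise.
Wall normal N acts horizontally at the top; its moment arm is the height L sinθ = 7.87·sin72.4° = 7.502 m, counterclockwise.
Στ = 0 ⇒ N × 7.502 = 959.8 ⇒ N = 127.9 N.
ΣFx = 0 ⇒ f = N_wall = 127.9 N. ΣFy = 0 ⇒ N_floor = 994.8 N.
μ_min = f / N_floor = 127.9 / 994.8 = 0.129.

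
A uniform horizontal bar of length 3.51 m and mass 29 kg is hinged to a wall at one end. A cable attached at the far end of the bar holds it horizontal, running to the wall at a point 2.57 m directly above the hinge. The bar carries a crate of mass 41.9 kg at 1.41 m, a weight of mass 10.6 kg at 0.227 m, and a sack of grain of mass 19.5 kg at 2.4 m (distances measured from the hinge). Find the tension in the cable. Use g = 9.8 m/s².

About the hinge:
Beam weight: 29 × 9.8 = 284.2 N down at 1.755 m → arm 1.755 m, τ = 284.2 × 1.755 = 498.8 N·m clockwise.
Crate: 41.9 × 9.8 = 410.6 N down at 1.41 m → arm 1.41 m, τ = 410.6 × 1.41 = 578.9 N·m clockwise.
Weight: 10.6 × 9.8 = 103.9 N down at 0.227 m → arm 0.227 m, τ = 103.9 × 0.227 = 23.59 N·m clockwise.
Sack of grain: 19.5 × 9.8 = 191.1 N down at 2.4 m → arm 2.4 m, τ = 191.1 × 2.4 = 458.6 N·m clockwise.
Total clockwise load moment = 1560 N·m.
The cable tension T acts at 3.51 m; only its component perpendicular to the bar, T sinθ, produces torque. sinθ = h/√(h²+d²) = 2.57/√(2.57²+3.51²) = 0.5908.
Setting net torque to zero: T × 3.51 × 0.5908 = 1560 → T = 1560 / 2.074 = 752 N.

T ≈ 752 N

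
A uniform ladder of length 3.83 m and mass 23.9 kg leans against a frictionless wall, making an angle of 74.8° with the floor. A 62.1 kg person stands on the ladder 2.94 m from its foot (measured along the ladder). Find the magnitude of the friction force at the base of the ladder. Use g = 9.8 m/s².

f ≈ 159 N

Choose the foot of the ladder as the axis so the floor normal and friction both act there and drop out.
Ladder weight 23.9×9.8 = 234.2 N acts at 1.915 m along the ladder; its horizontal arm is 1.915·cos74.8° = 0.5021 m → τ = 117.6 N·m clockwise.
Person: 62.1×9.8 = 608.6 N at 2.94 m → arm 0.7708 m → τ = 469.1 N·m clockwise.
Wall normal N acts horizontally at the top; its moment arm is the height L sinθ = 3.83·sin74.8° = 3.696 m, counterclockwise.
Setting net torque to zero: N × 3.696 = 586.7 → N = 159 N.
ΣFx = 0: friction at the foot balances the wall's push, so f = N_wall = 159 N.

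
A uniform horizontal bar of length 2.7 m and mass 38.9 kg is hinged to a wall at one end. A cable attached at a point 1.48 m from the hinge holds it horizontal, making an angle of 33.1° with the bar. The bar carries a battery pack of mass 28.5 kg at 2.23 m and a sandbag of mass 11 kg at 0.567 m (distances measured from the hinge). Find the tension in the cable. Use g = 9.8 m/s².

T ≈ 1480 N

Choose the hinge as the axis so the unknown hinge reaction has zero arm there.
Beam weight: 38.9 × 9.8 = 381.2 N down at 1.35 m → arm 1.35 m, τ = 381.2 × 1.35 = 514.6 N·m clockwise.
Battery pack: 28.5 × 9.8 = 279.3 N down at 2.23 m → arm 2.23 m, τ = 279.3 × 2.23 = 622.8 N·m clockwise.
Sandbag: 11 × 9.8 = 107.8 N down at 0.567 m → arm 0.567 m, τ = 107.8 × 0.567 = 61.12 N·m clockwise.
Total clockwise load moment = 1199 N·m.
The cable tension T acts at 1.48 m; only its component perpendicular to the bar, T sinθ, produces torque. sin 33.1° = 0.5461.
Στ = 0 ⇒ T × 1.48 × 0.5461 = 1199 ⇒ T = 1199 / 0.8082 = 1480 N.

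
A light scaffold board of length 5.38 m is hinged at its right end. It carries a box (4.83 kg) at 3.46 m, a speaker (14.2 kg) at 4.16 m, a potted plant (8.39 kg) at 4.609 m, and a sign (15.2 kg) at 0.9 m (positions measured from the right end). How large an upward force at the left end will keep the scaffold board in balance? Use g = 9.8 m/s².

Take moments about the right end.
Box: 4.83 × 9.8 = 47.33 N down at 3.46 m → arm 3.46 m, τ = 47.33 × 3.46 = 163.8 N·m counterclockwise.
Speaker: 14.2 × 9.8 = 139.2 N down at 4.16 m → arm 4.16 m, τ = 139.2 × 4.16 = 579.1 N·m counterclockwise.
Potted plant: 8.39 × 9.8 = 82.22 N down at 4.609 m → arm 4.609 m, τ = 82.22 × 4.609 = 379 N·m counterclockwise.
Sign: 15.2 × 9.8 = 149 N down at 0.9 m → arm 0.9 m, τ = 149 × 0.9 = 134.1 N·m counterclockwise.
Net moment of the loads = 1256 N·m counterclockwise.
The upward force F acts at the left end, arm 5.38 m, giving F × 5.38 clockwise.
Στ = 0 ⇒ F × 5.38 = 1256 ⇒ F = 1256 / 5.38 = 233 N.

F ≈ 233 N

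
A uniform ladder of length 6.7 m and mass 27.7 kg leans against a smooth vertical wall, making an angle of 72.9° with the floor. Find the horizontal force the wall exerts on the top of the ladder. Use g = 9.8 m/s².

Taking torques about the foot of the ladder:
Ladder weight 27.7×9.8 = 271.5 N acts at 3.35 m along the ladder; its horizontal arm is 3.35·cos72.9° = 0.985 m → τ = 267.4 N·m clockwise.
Wall normal N acts horizontally at the top; its moment arm is the height L sinθ = 6.7·sin72.9° = 6.404 m, counterclockwise.
For rotational equilibrium, N × 6.404 = 267.4, so N = 41.8 N.

N_wall ≈ 41.8 N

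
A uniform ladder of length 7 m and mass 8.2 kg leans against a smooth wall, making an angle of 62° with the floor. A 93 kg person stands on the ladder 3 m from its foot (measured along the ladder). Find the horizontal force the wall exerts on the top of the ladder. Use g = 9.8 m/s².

Take moments about the foot of the ladder.
Ladder weight 8.2×9.8 = 80.36 N acts at 3.5 m along the ladder; its horizontal arm is 3.5·cos62° = 1.643 m → τ = 132 N·m clockwise.
Person: 93×9.8 = 911.4 N at 3 m → arm 1.408 m → τ = 1283 N·m clockwise.
Wall normal N acts horizontally at the top; its moment arm is the height L sinθ = 7·sin62° = 6.181 m, counterclockwise.
Στ = 0 ⇒ N × 6.181 = 1415 ⇒ N = 229 N.

N_wall ≈ 229 N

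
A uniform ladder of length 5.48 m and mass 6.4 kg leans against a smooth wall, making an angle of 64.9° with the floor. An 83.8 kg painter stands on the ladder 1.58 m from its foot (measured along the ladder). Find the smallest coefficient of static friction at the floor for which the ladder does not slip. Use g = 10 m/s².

Taking torques about the foot of the ladder:
Ladder weight 6.4×10 = 64 N acts at 2.74 m along the ladder; its horizontal arm is 2.74·cos64.9° = 1.162 m → τ = 74.37 N·m clockwise.
Painter: 83.8×10 = 838 N at 1.58 m → arm 0.6702 m → τ = 561.6 N·m clockwise.
Wall normal N acts horizontally at the top; its moment arm is the height L sinθ = 5.48·sin64.9° = 4.963 m, counterclockwise.
Setting net torque to zero: N × 4.963 = 636 → N = 128.1 N.
ΣFx = 0 ⇒ f = N_wall = 128.1 N. ΣFy = 0 ⇒ N_floor = 902 N.
μ_min = f / N_floor = 128.1 / 902 = 0.142.

μ_min ≈ 0.142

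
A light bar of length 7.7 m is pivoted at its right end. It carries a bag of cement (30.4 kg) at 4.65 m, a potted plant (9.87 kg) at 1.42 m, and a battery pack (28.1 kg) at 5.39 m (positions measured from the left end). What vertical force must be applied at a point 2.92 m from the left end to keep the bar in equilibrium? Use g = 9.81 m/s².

Take moments about the right end.
Bag of cement: 30.4 × 9.81 = 298.2 N down at 4.65 m → arm 3.05 m, τ = 298.2 × 3.05 = 909.5 N·m counterclockwise.
Potted plant: 9.87 × 9.81 = 96.82 N down at 1.42 m → arm 6.28 m, τ = 96.82 × 6.28 = 608 N·m counterclockwise.
Battery pack: 28.1 × 9.81 = 275.7 N down at 5.39 m → arm 2.31 m, τ = 275.7 × 2.31 = 636.9 N·m counterclockwise.
Net moment of the loads = 2154 N·m counterclockwise.
The upward force F acts at a point 2.92 m from the left end, arm 4.78 m, giving F × 4.78 clockwise.
For rotational equilibrium, F × 4.78 = 2154, so F = 2154 / 4.78 = 451 N.

F ≈ 451 N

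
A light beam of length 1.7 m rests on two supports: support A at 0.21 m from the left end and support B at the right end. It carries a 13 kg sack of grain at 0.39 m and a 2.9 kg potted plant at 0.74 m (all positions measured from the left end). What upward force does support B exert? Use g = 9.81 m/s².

Choose support A as the axis so its reaction then has zero moment arm.
Sack of grain: 13 × 9.81 = 127.5 N down at 0.39 m → arm 0.18 m, τ = 127.5 × 0.18 = 22.95 N·m clockwise.
Potted plant: 2.9 × 9.81 = 28.45 N down at 0.74 m → arm 0.53 m, τ = 28.45 × 0.53 = 15.08 N·m clockwise.
Net load moment about support A = 38.03 N·m clockwise.
Reaction R at support B is upward at 1.7 m, arm 1.49 m → moment R × 1.49 counterclockwise.
Balancing moments: R × 1.49 = 38.03, giving R = 25.5 N.

R_B ≈ 25.5 N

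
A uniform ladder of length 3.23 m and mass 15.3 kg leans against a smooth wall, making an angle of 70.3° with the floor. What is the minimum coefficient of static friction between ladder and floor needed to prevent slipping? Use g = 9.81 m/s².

Take moments about the foot of the ladder.
Ladder weight 15.3×9.81 = 150.1 N acts at 1.615 m along the ladder; its horizontal arm is 1.615·cos70.3° = 0.5444 m → τ = 81.71 N·m clockwise.
Wall normal N acts horizontally at the top; its moment arm is the height L sinθ = 3.23·sin70.3° = 3.041 m, counterclockwise.
Στ = 0 ⇒ N × 3.041 = 81.71 ⇒ N = 26.87 N.
ΣFx = 0 ⇒ f = N_wall = 26.87 N. ΣFy = 0 ⇒ N_floor = 150.1 N.
μ_min = f / N_floor = 26.87 / 150.1 = 0.179.

μ_min ≈ 0.179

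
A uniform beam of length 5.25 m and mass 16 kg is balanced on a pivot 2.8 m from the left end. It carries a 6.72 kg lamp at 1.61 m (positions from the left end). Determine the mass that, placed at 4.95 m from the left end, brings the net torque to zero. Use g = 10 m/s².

Sum moments about the pivot (at 2.8 m from the left end) (the support reaction has zero arm there).
Beam weight: 16 × 10 = 160 N down at 2.625 m → arm 0.175 m, τ = 160 × 0.175 = 28 N·m counterclockwise.
Lamp: 6.72 × 10 = 67.2 N down at 1.61 m → arm 1.19 m, τ = 67.2 × 1.19 = 79.97 N·m counterclockwise.
Net moment of known loads = 108 N·m counterclockwise.
An unknown mass m at 4.95 m has arm 2.15 m; its moment is m·g·2.15 clockwise.
Setting net torque to zero: m × 10 × 2.15 = 108 → m = 108 / (10 × 2.15) = 5.02 kg.

m ≈ 5.02 kg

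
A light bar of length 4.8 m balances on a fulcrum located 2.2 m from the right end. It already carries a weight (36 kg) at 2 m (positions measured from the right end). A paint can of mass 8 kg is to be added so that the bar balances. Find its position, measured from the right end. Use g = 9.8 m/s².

Taking torques about the fulcrum (at 2.2 m from the right end):
Weight: 36 × 9.8 = 352.8 N down at 2 m → arm 0.2 m, τ = 352.8 × 0.2 = 70.56 N·m clockwise.
Net moment of existing loads = 70.56 N·m clockwise.
The paint can weighs 8 × 9.8 = 78.4 N and must supply an equal counterclockwise moment, so its lever arm about the fulcrum is 70.56 / 78.4 = 0.9 m.
That puts it at 2.2 + 0.9 = 3.1 m from the right end.

x ≈ 3.1 m from the right end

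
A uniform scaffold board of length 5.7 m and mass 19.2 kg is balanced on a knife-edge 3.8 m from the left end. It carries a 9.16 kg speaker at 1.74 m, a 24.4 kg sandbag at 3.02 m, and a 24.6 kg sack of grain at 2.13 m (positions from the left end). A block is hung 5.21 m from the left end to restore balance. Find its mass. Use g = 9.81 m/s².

m ≈ 69 kg

Choose the knife-edge (at 3.8 m from the left end) as the axis so the support reaction has zero arm there.
Beam weight: 19.2 × 9.81 = 188.4 N down at 2.85 m → arm 0.95 m, τ = 188.4 × 0.95 = 179 N·m counterclockwise.
Speaker: 9.16 × 9.81 = 89.86 N down at 1.74 m → arm 2.06 m, τ = 89.86 × 2.06 = 185.1 N·m counterclockwise.
Sandbag: 24.4 × 9.81 = 239.4 N down at 3.02 m → arm 0.78 m, τ = 239.4 × 0.78 = 186.7 N·m counterclockwise.
Sack of grain: 24.6 × 9.81 = 241.3 N down at 2.13 m → arm 1.67 m, τ = 241.3 × 1.67 = 403 N·m counterclockwise.
Net moment of known loads = 953.8 N·m counterclockwise.
An unknown mass m at 5.21 m has arm 1.41 m; its moment is m·g·1.41 clockwise.
Balancing moments: m × 9.81 × 1.41 = 953.8, giving m = 953.8 / (9.81 × 1.41) = 69 kg.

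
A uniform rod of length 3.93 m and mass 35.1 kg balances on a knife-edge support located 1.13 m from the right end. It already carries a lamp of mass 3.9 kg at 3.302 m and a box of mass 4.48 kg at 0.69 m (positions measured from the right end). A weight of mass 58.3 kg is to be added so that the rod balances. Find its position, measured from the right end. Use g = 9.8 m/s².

x ≈ 0.516 m from the right end

Choose the knife-edge support (at 1.13 m from the right end) as the axis so the support reaction has zero arm there.
Beam weight: 35.1 × 9.8 = 344 N down at 1.965 m → arm 0.835 m, τ = 344 × 0.835 = 287.2 N·m counterclockwise.
Lamp: 3.9 × 9.8 = 38.22 N down at 3.302 m → arm 2.172 m, τ = 38.22 × 2.172 = 83.01 N·m counterclockwise.
Box: 4.48 × 9.8 = 43.9 N down at 0.69 m → arm 0.44 m, τ = 43.9 × 0.44 = 19.32 N·m clockwise.
Net moment of existing loads = 350.9 N·m counterclockwise.
The weight weighs 58.3 × 9.8 = 571.3 N and must supply an equal clockwise moment, so its lever arm about the knife-edge support is 350.9 / 571.3 = 0.614 m.
That puts it at 1.13 − 0.614 = 0.516 m from the right end.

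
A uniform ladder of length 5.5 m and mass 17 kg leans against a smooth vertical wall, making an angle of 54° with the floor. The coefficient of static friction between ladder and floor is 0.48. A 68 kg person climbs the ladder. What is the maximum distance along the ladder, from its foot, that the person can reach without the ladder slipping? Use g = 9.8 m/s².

Choose the foot of the ladder as the axis so the floor normal and friction both act there and drop out.
Ladder weight 17×9.8 = 166.6 N acts at 2.75 m along the ladder; its horizontal arm is 2.75·cos54° = 1.616 m → τ = 269.2 N·m clockwise.
Person weight 68×9.8 = 666.4 N at distance d → arm d·cos54° → τ = 666.4·d·0.5878 clockwise.
Wall normal N at the top has arm L sinθ = 4.45 m counterclockwise, so Στ = 0 gives N·4.45 = 269.2 + 391.7·d.
ΣFy = 0 ⇒ N_floor = 833 N, so the maximum friction is μ_s·N_floor = 0.48×833 = 399.8 N. ΣFx = 0 ⇒ N_wall = f, so at the slipping point N = 399.8 N.
Substituting: 399.8×4.45 = 269.2 + 391.7·d ⇒ d = (1779 − 269.2) / 391.7 = 3.85 m.

d ≈ 3.85 m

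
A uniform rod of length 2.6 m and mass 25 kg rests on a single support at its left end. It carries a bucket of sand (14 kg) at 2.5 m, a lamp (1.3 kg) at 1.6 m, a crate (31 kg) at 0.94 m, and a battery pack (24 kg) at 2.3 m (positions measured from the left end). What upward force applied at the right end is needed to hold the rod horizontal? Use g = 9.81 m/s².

About the left end:
Beam weight: 25 × 9.81 = 245.2 N down at 1.3 m → arm 1.3 m, τ = 245.2 × 1.3 = 318.8 N·m clockwise.
Bucket of sand: 14 × 9.81 = 137.3 N down at 2.5 m → arm 2.5 m, τ = 137.3 × 2.5 = 343.2 N·m clockwise.
Lamp: 1.3 × 9.81 = 12.75 N down at 1.6 m → arm 1.6 m, τ = 12.75 × 1.6 = 20.4 N·m clockwise.
Crate: 31 × 9.81 = 304.1 N down at 0.94 m → arm 0.94 m, τ = 304.1 × 0.94 = 285.9 N·m clockwise.
Battery pack: 24 × 9.81 = 235.4 N down at 2.3 m → arm 2.3 m, τ = 235.4 × 2.3 = 541.4 N·m clockwise.
Net moment of the loads = 1510 N·m clockwise.
The upward force F acts at the right end, arm 2.6 m, giving F × 2.6 counterclockwise.
Balancing moments: F × 2.6 = 1510, giving F = 1510 / 2.6 = 581 N.

F ≈ 581 N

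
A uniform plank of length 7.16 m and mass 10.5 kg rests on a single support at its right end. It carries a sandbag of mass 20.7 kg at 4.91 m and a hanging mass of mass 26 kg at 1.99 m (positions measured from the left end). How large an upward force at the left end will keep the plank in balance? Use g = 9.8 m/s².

F ≈ 299 N

Taking torques about the right end:
Beam weight: 10.5 × 9.8 = 102.9 N down at 3.58 m → arm 3.58 m, τ = 102.9 × 3.58 = 368.4 N·m counterclockwise.
Sandbag: 20.7 × 9.8 = 202.9 N down at 4.91 m → arm 2.25 m, τ = 202.9 × 2.25 = 456.5 N·m counterclockwise.
Hanging mass: 26 × 9.8 = 254.8 N down at 1.99 m → arm 5.17 m, τ = 254.8 × 5.17 = 1317 N·m counterclockwise.
Net moment of the loads = 2142 N·m counterclockwise.
The upward force F acts at the left end, arm 7.16 m, giving F × 7.16 clockwise.
Balancing moments: F × 7.16 = 2142, giving F = 2142 / 7.16 = 299 N.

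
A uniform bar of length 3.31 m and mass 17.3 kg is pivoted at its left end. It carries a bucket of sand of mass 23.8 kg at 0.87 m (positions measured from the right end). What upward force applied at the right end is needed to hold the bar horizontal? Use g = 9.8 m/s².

About the left end:
Beam weight: 17.3 × 9.8 = 169.5 N down at 1.655 m → arm 1.655 m, τ = 169.5 × 1.655 = 280.5 N·m clockwise.
Bucket of sand: 23.8 × 9.8 = 233.2 N down at 0.87 m → arm 2.44 m, τ = 233.2 × 2.44 = 569 N·m clockwise.
Net moment of the loads = 849.5 N·m clockwise.
The upward force F acts at the right end, arm 3.31 m, giving F × 3.31 counterclockwise.
For rotational equilibrium, F × 3.31 = 849.5, so F = 849.5 / 3.31 = 257 N.

F ≈ 257 N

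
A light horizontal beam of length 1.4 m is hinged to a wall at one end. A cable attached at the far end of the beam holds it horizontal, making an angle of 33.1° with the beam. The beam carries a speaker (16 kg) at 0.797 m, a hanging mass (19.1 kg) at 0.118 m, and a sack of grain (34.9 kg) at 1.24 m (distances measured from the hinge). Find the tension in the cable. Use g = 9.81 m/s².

T ≈ 748 N

Choose the hinge as the axis so the unknown hinge reaction has zero arm there.
Speaker: 16 × 9.81 = 157 N down at 0.797 m → arm 0.797 m, τ = 157 × 0.797 = 125.1 N·m clockwise.
Hanging mass: 19.1 × 9.81 = 187.4 N down at 0.118 m → arm 0.118 m, τ = 187.4 × 0.118 = 22.11 N·m clockwise.
Sack of grain: 34.9 × 9.81 = 342.4 N down at 1.24 m → arm 1.24 m, τ = 342.4 × 1.24 = 424.6 N·m clockwise.
Total clockwise load moment = 571.8 N·m.
The cable tension T acts at 1.4 m; only its component perpendicular to the beam, T sinθ, produces torque. sin 33.1° = 0.5461.
Setting net torque to zero: T × 1.4 × 0.5461 = 571.8 → T = 571.8 / 0.7645 = 748 N.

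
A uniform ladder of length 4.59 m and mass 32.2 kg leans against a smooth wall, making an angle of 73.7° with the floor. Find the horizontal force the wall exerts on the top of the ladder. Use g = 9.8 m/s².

Sum moments about the foot of the ladder (the floor normal and friction both act there and drop out).
Ladder weight 32.2×9.8 = 315.6 N acts at 2.295 m along the ladder; its horizontal arm is 2.295·cos73.7° = 0.6441 m → τ = 203.3 N·m clockwise.
Wall normal N acts horizontally at the top; its moment arm is the height L sinθ = 4.59·sin73.7° = 4.406 m, counterclockwise.
Στ = 0 ⇒ N × 4.406 = 203.3 ⇒ N = 46.1 N.

N_wall ≈ 46.1 N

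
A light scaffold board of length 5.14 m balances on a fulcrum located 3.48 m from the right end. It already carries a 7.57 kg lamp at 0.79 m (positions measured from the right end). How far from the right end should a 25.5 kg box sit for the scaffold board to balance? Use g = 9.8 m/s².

x ≈ 4.28 m from the right end

About the fulcrum (at 3.48 m from the right end):
Lamp: 7.57 × 9.8 = 74.19 N down at 0.79 m → arm 2.69 m, τ = 74.19 × 2.69 = 199.6 N·m clockwise.
Net moment of existing loads = 199.6 N·m clockwise.
The box weighs 25.5 × 9.8 = 249.9 N and must supply an equal counterclockwise moment, so its lever arm about the fulcrum is 199.6 / 249.9 = 0.799 m.
That puts it at 3.48 + 0.799 = 4.28 m from the right end.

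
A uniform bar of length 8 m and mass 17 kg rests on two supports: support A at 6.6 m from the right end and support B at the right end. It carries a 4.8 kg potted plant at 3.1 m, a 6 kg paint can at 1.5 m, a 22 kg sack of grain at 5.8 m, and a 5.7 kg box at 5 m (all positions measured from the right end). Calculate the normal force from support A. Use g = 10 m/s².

Taking torques about support B:
Beam weight: 17 × 10 = 170 N down at 4 m → arm 4 m, τ = 170 × 4 = 680 N·m counterclockwise.
Potted plant: 4.8 × 10 = 48 N down at 3.1 m → arm 3.1 m, τ = 48 × 3.1 = 148.8 N·m counterclockwise.
Paint can: 6 × 10 = 60 N down at 1.5 m → arm 1.5 m, τ = 60 × 1.5 = 90 N·m counterclockwise.
Sack of grain: 22 × 10 = 220 N down at 5.8 m → arm 5.8 m, τ = 220 × 5.8 = 1276 N·m counterclockwise.
Box: 5.7 × 10 = 57 N down at 5 m → arm 5 m, τ = 57 × 5 = 285 N·m counterclockwise.
Net load moment about support B = 2480 N·m counterclockwise.
Reaction R at support A is upward at 6.6 m, arm 6.6 m → moment R × 6.6 clockwise.
Setting net torque to zero: R × 6.6 = 2480 → R = 376 N.

R_A ≈ 376 N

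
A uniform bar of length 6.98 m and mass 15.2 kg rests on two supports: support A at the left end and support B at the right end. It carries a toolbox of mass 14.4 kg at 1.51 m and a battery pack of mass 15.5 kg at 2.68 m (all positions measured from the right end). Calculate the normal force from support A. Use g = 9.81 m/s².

R_A ≈ 163 N

Sum moments about support B (its reaction then has zero moment arm).
Beam weight: 15.2 × 9.81 = 149.1 N down at 3.49 m → arm 3.49 m, τ = 149.1 × 3.49 = 520.4 N·m counterclockwise.
Toolbox: 14.4 × 9.81 = 141.3 N down at 1.51 m → arm 1.51 m, τ = 141.3 × 1.51 = 213.4 N·m counterclockwise.
Battery pack: 15.5 × 9.81 = 152.1 N down at 2.68 m → arm 2.68 m, τ = 152.1 × 2.68 = 407.6 N·m counterclockwise.
Net load moment about support B = 1141 N·m counterclockwise.
Reaction R at support A is upward at 6.98 m, arm 6.98 m → moment R × 6.98 clockwise.
Setting net torque to zero: R × 6.98 = 1141 → R = 163 N.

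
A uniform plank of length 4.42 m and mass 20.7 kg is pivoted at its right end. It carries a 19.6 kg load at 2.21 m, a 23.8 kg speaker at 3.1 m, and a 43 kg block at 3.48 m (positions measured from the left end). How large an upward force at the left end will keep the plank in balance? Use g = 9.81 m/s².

Choose the right end as the axis so the unknown pivot reaction has zero arm there.
Beam weight: 20.7 × 9.81 = 203.1 N down at 2.21 m → arm 2.21 m, τ = 203.1 × 2.21 = 448.9 N·m counterclockwise.
Load: 19.6 × 9.81 = 192.3 N down at 2.21 m → arm 2.21 m, τ = 192.3 × 2.21 = 425 N·m counterclockwise.
Speaker: 23.8 × 9.81 = 233.5 N down at 3.1 m → arm 1.32 m, τ = 233.5 × 1.32 = 308.2 N·m counterclockwise.
Block: 43 × 9.81 = 421.8 N down at 3.48 m → arm 0.94 m, τ = 421.8 × 0.94 = 396.5 N·m counterclockwise.
Net moment of the loads = 1579 N·m counterclockwise.
The upward force F acts at the left end, arm 4.42 m, giving F × 4.42 clockwise.
For rotational equilibrium, F × 4.42 = 1579, so F = 1579 / 4.42 = 357 N.

F ≈ 357 N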